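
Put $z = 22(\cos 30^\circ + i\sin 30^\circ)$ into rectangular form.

a = r cos θ = 22 * sqrt(3)/2 = 11*sqrt(3)
b = r sin θ = 22 * 1/2 = 11
z = 11*sqrt(3) + 11i


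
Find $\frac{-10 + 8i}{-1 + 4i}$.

Multiply numerator and denominator by conjugate (-1 - 4i):
= (-10 + 8i)(-1 - 4i) / ((-1)^2 + 4^2)
= (42 + 32i) / 17
= 42/17 + (32/17)i


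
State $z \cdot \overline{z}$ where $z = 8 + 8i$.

z * conjugate(z) = |z|^2 = a^2 + b^2
= 8^2 + 8^2 = 128


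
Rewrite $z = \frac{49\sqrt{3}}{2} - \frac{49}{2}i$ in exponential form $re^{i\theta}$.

r = |z| = sqrt((49*sqrt(3)/2)^2 + (-49/2)^2) = sqrt(7203/4 + 2401/4) = sqrt(2401) = 49
θ = arctan(b/a) = arctan(-24.5/42.4352) (quadrant-adjusted) = -30° = -π/6
z = 49e^(-i*π/6)


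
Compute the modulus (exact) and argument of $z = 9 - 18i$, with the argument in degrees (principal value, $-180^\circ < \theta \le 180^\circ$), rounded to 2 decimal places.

|z| = sqrt(9^2 + (-18)^2) = sqrt(405)
arg(z) = arctan(b/a) = arctan(-18/9) (quadrant-adjusted) = -63.43°


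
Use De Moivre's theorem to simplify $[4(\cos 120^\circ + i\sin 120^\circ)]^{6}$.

By De Moivre: z^n = r^n(cos(nθ) + i sin(nθ))
= 4^6(cos(6*120°) + i sin(6*120°))
= 4096(cos 0° + i sin 0°)
= 4096


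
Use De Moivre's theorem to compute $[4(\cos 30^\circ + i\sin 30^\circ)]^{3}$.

By De Moivre: z^n = r^n(cos(nθ) + i sin(nθ))
= 4^3(cos(3*30°) + i sin(3*30°))
= 64(cos 90° + i sin 90°)
= 64i


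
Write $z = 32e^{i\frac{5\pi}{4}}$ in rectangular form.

a = r cos θ = 32 * -sqrt(2)/2 = -16*sqrt(2)
b = r sin θ = 32 * -sqrt(2)/2 = -16*sqrt(2)
z = -16*sqrt(2) - 16*sqrt(2)i


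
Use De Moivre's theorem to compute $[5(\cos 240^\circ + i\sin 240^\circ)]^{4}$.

By De Moivre: z^n = r^n(cos(nθ) + i sin(nθ))
= 5^4(cos(4*240°) + i sin(4*240°))
= 625(cos 240° + i sin 240°)
= -625/2 - (625*sqrt(3)/2)i


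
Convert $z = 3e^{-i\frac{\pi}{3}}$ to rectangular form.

a = r cos θ = 3 * 1/2 = 3/2
b = r sin θ = 3 * -sqrt(3)/2 = -3*sqrt(3)/2
z = 3/2 - (3*sqrt(3)/2)i


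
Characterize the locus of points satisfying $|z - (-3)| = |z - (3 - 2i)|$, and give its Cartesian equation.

|z - z1| = |z - z2| means z is equidistant from z1 and z2,
i.e. the perpendicular bisector of the segment from (-3, 0) to (3, -2) (midpoint (0, -1)).
With z = x + yi, square both sides:
(x - (-3))^2 + (y - 0)^2 = (x - 3)^2 + (y - (-2))^2
The x^2 and y^2 terms cancel: 12x + (-4)y = 13 - 9 = 4
Simplify: 3x - y = 1
Locus: Perpendicular bisector of the segment from (-3, 0) to (3, -2): the line 3x - y = 1


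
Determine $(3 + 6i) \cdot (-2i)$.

(a1*a2 - b1*b2) + (a1*b2 + b1*a2)i
= (0 - (-12)) + (-6 + 0)i
= 12 - 6i


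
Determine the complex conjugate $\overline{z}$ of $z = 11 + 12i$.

If z = a + bi, then conjugate(z) = a - bi
conjugate(11 + 12i) = 11 - 12i


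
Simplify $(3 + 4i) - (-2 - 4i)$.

(3 - (-2)) + (4 - (-4))i = 5 + 8i


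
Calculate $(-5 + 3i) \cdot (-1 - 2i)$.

(a1*a2 - b1*b2) + (a1*b2 + b1*a2)i
= (5 - (-6)) + (10 + (-3))i
= 11 + 7i


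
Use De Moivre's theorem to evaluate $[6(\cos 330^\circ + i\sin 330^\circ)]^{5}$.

By De Moivre: z^n = r^n(cos(nθ) + i sin(nθ))
= 6^5(cos(5*330°) + i sin(5*330°))
= 7776(cos 210° + i sin 210°)
= -3888*sqrt(3) - 3888i


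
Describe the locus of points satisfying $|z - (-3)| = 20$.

|z - z0| = r describes a circle centered at z0 with radius r
Here z0 = -3 and r = 20
Locus: Circle centered at (-3, 0) with radius 20


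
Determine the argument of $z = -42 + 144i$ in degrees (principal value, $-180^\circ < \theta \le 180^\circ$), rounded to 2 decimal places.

θ = arctan(b/a) = arctan(144/-42) (quadrant-adjusted) = 106.26°


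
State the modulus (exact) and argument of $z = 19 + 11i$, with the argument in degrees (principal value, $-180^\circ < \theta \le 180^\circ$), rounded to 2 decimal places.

|z| = sqrt(19^2 + 11^2) = sqrt(482)
arg(z) = arctan(b/a) = arctan(11/19) (quadrant-adjusted) = 30.07°


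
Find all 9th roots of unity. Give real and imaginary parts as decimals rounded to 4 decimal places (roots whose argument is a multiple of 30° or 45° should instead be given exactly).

ω_k = e^(2πik/9) = cos(2πk/9) + i sin(2πk/9) for k = 0, 1, ..., 8
Roots: 1, 0.7660 + 0.6428i, 0.1736 + 0.9848i, -1/2 + (sqrt(3)/2)i, -0.9397 + 0.3420i, -0.9397 - 0.3420i, -1/2 - (sqrt(3)/2)i, 0.1736 - 0.9848i, 0.7660 - 0.6428i


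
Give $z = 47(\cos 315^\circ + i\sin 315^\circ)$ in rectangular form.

a = r cos θ = 47 * sqrt(2)/2 = 47*sqrt(2)/2
b = r sin θ = 47 * -sqrt(2)/2 = -47*sqrt(2)/2
z = 47*sqrt(2)/2 - (47*sqrt(2)/2)i


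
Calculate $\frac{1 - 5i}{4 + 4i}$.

Multiply numerator and denominator by conjugate (4 - 4i):
= (1 - 5i)(4 - 4i) / (4^2 + 4^2)
= (-16 - 24i) / 32
Divide through by 8: (-2 - 3i) / 4
= -1/2 - (3/4)i


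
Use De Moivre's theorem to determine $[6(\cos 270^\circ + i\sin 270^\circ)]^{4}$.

By De Moivre: z^n = r^n(cos(nθ) + i sin(nθ))
= 6^4(cos(4*270°) + i sin(4*270°))
= 1296(cos 0° + i sin 0°)
= 1296


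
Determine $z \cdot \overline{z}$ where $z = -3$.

z * conjugate(z) = |z|^2 = a^2 + b^2
= (-3)^2 + 0^2 = 9


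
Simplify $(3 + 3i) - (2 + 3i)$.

(3 - 2) + (3 - 3)i = 1


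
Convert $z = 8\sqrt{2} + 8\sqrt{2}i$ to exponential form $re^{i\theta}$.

r = |z| = sqrt((8*sqrt(2))^2 + (8*sqrt(2))^2) = sqrt(128 + 128) = sqrt(256) = 16
θ = arctan(b/a) = arctan(11.3137/11.3137) (quadrant-adjusted) = 45° = π/4
z = 16e^(i*π/4)


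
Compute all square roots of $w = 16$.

|w| = 16, arg(w) = 0°
Root modulus = 16^(1/2) = 4
Root arguments: θ_k = (0° + 360°k)/2 for k = 0, 1, ..., 1
Roots: 4, -4


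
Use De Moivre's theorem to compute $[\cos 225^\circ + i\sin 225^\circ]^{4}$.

By De Moivre: z^n = r^n(cos(nθ) + i sin(nθ))
= 1^4(cos(4*225°) + i sin(4*225°))
= 1(cos 180° + i sin 180°)
= -1


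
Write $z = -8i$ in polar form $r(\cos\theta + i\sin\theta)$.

r = |z| = sqrt(a^2 + b^2) = sqrt((0)^2 + (-8)^2) = sqrt(0 + 64) = sqrt(64) = 8
a = 0 and b < 0, so z lies on the negative imaginary axis: θ = 270°
z = 8(cos 270° + i sin 270°)


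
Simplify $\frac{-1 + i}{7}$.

Divisor is real, so divide each part by 7:
= -1/7 + (1/7)i


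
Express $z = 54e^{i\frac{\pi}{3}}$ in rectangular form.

a = r cos θ = 54 * 1/2 = 27
b = r sin θ = 54 * sqrt(3)/2 = 27*sqrt(3)
z = 27 + 27*sqrt(3)i


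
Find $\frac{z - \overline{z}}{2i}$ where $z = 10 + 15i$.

z - conjugate(z) = 2bi
(z - conjugate(z))/(2i) = 2bi/(2i) = b = 15


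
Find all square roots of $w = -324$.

|w| = 324, arg(w) = 180°
Root modulus = 324^(1/2) = 18
Root arguments: θ_k = (180° + 360°k)/2 for k = 0, 1, ..., 1
Roots: 18i, -18i


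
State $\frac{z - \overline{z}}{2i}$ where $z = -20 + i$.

z - conjugate(z) = 2bi
(z - conjugate(z))/(2i) = 2bi/(2i) = b = 1


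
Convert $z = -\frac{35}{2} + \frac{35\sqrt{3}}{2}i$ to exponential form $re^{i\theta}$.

r = |z| = sqrt((-35/2)^2 + (35*sqrt(3)/2)^2) = sqrt(1225/4 + 3675/4) = sqrt(1225) = 35
θ = arctan(b/a) = arctan(30.3109/-17.5) (quadrant-adjusted) = 120° = 2π/3
z = 35e^(i*2π/3)


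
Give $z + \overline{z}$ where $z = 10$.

z + conjugate(z) = (a + bi) + (a - bi) = 2a
= 2 * 10 = 20


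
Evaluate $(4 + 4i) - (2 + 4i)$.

(4 - 2) + (4 - 4)i = 2


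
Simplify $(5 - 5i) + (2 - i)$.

(5 + 2) + (-5 + (-1))i = 7 - 6i


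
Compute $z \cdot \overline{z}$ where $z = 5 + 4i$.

z * conjugate(z) = |z|^2 = a^2 + b^2
= 5^2 + 4^2 = 41


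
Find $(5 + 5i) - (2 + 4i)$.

(5 - 2) + (5 - 4)i = 3 + i


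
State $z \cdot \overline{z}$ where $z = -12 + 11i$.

z * conjugate(z) = |z|^2 = a^2 + b^2
= (-12)^2 + 11^2 = 265


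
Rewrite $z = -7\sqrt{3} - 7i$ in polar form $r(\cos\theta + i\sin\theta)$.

r = |z| = sqrt(a^2 + b^2) = sqrt((-7*sqrt(3))^2 + (-7)^2) = sqrt(147 + 49) = sqrt(196) = 14
θ = arctan(b/a) = arctan(-7/-12.1244) (quadrant-adjusted) = 210°
z = 14(cos 210° + i sin 210°)


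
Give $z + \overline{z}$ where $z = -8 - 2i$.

z + conjugate(z) = (a + bi) + (a - bi) = 2a
= 2 * (-8) = -16


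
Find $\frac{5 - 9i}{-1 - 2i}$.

Multiply numerator and denominator by conjugate (-1 + 2i):
= (5 - 9i)(-1 + 2i) / ((-1)^2 + (-2)^2)
= (13 + 19i) / 5
= 13/5 + (19/5)i


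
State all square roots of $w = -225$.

|w| = 225, arg(w) = 180°
Root modulus = 225^(1/2) = 15
Root arguments: θ_k = (180° + 360°k)/2 for k = 0, 1, ..., 1
Roots: 15i, -15i


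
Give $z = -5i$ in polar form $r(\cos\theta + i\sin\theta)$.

r = |z| = sqrt(a^2 + b^2) = sqrt((0)^2 + (-5)^2) = sqrt(0 + 25) = sqrt(25) = 5
a = 0 and b < 0, so z lies on the negative imaginary axis: θ = 270°
z = 5(cos 270° + i sin 270°)


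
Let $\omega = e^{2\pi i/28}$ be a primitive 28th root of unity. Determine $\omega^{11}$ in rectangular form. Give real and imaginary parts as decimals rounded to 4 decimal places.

ω^11 = e^(2πi·11/28) = e^(i·11π/14)
= cos(11π/14) + i sin(11π/14)
= -0.7818 + 0.6235i


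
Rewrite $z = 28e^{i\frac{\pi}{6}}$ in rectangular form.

a = r cos θ = 28 * sqrt(3)/2 = 14*sqrt(3)
b = r sin θ = 28 * 1/2 = 14
z = 14*sqrt(3) + 14i


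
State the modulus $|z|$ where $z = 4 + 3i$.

|z| = sqrt(a^2 + b^2) = sqrt(4^2 + 3^2) = sqrt(25) = 5


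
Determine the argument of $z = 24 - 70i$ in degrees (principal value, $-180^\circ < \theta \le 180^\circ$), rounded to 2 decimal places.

θ = arctan(b/a) = arctan(-70/24) (quadrant-adjusted) = -71.08°


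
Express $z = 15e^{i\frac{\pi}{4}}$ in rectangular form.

a = r cos θ = 15 * sqrt(2)/2 = 15*sqrt(2)/2
b = r sin θ = 15 * sqrt(2)/2 = 15*sqrt(2)/2
z = 15*sqrt(2)/2 + (15*sqrt(2)/2)i


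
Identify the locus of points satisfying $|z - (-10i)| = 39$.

|z - z0| = r describes a circle centered at z0 with radius r
Here z0 = -10i and r = 39
Locus: Circle centered at (0, -10) with radius 39


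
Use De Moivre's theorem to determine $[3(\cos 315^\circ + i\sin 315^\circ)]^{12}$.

By De Moivre: z^n = r^n(cos(nθ) + i sin(nθ))
= 3^12(cos(12*315°) + i sin(12*315°))
= 531441(cos 180° + i sin 180°)
= -531441


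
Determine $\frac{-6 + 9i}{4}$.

Divisor is real, so divide each part by 4:
= -3/2 + (9/4)i


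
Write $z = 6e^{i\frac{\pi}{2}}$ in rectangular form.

a = r cos θ = 6 * 0 = 0
b = r sin θ = 6 * 1 = 6
z = 6i


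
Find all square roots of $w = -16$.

|w| = 16, arg(w) = 180°
Root modulus = 16^(1/2) = 4
Root arguments: θ_k = (180° + 360°k)/2 for k = 0, 1, ..., 1
Roots: 4i, -4i


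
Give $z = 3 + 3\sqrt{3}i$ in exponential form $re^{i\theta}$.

r = |z| = sqrt((3)^2 + (3*sqrt(3))^2) = sqrt(9 + 27) = sqrt(36) = 6
θ = arctan(b/a) = arctan(5.1962/3) (quadrant-adjusted) = 60° = π/3
z = 6e^(i*π/3)


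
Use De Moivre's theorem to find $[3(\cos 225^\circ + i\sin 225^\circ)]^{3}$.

By De Moivre: z^n = r^n(cos(nθ) + i sin(nθ))
= 3^3(cos(3*225°) + i sin(3*225°))
= 27(cos 315° + i sin 315°)
= 27*sqrt(2)/2 - (27*sqrt(2)/2)i


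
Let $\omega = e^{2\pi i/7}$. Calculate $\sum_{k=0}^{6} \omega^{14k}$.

Since 7 divides 14, ω^14 = (ω^7)^2 = 1^2 = 1, so every term is 1.
Sum = 7 · 1 = 7


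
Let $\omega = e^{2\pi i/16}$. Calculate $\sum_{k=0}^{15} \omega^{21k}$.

Let ζ = ω^21 = e^(2πi·21/16). Since 16 ∤ 21, ζ ≠ 1.
Sum = Σ_{k=0}^{15} ζ^k = (ζ^16 - 1)/(ζ - 1) = (ω^{21·16} - 1)/(ζ - 1) = (1 - 1)/(ζ - 1) = 0


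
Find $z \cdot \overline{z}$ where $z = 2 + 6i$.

z * conjugate(z) = |z|^2 = a^2 + b^2
= 2^2 + 6^2 = 40


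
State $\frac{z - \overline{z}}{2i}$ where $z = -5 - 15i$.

z - conjugate(z) = 2bi
(z - conjugate(z))/(2i) = 2bi/(2i) = b = -15


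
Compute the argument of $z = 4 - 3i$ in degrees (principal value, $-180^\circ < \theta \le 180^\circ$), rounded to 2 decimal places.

θ = arctan(b/a) = arctan(-3/4) (quadrant-adjusted) = -36.87°


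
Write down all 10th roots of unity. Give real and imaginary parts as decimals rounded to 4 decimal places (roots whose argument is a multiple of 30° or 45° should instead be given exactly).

ω_k = e^(2πik/10) = cos(2πk/10) + i sin(2πk/10) for k = 0, 1, ..., 9
Roots: 1, 0.8090 + 0.5878i, 0.3090 + 0.9511i, -0.3090 + 0.9511i, -0.8090 + 0.5878i, -1, -0.8090 - 0.5878i, -0.3090 - 0.9511i, 0.3090 - 0.9511i, 0.8090 - 0.5878i


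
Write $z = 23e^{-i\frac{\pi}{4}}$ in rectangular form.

a = r cos θ = 23 * sqrt(2)/2 = 23*sqrt(2)/2
b = r sin θ = 23 * -sqrt(2)/2 = -23*sqrt(2)/2
z = 23*sqrt(2)/2 - (23*sqrt(2)/2)i


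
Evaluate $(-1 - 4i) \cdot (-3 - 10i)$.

(a1*a2 - b1*b2) + (a1*b2 + b1*a2)i
= (3 - 40) + (10 + 12)i
= -37 + 22i


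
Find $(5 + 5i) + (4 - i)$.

(5 + 4) + (5 + (-1))i = 9 + 4i


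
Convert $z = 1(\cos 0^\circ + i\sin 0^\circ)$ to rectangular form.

a = r cos θ = 1 * 1 = 1
b = r sin θ = 1 * 0 = 0
z = 1


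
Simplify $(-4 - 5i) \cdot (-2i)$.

(a1*a2 - b1*b2) + (a1*b2 + b1*a2)i
= (0 - 10) + (8 + 0)i
= -10 + 8i


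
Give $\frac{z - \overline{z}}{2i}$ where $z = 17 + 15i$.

z - conjugate(z) = 2bi
(z - conjugate(z))/(2i) = 2bi/(2i) = b = 15


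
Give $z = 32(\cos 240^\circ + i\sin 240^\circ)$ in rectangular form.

a = r cos θ = 32 * -1/2 = -16
b = r sin θ = 32 * -sqrt(3)/2 = -16*sqrt(3)
z = -16 - 16*sqrt(3)i


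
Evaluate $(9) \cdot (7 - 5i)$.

(a1*a2 - b1*b2) + (a1*b2 + b1*a2)i
= (63 - 0) + (-45 + 0)i
= 63 - 45i


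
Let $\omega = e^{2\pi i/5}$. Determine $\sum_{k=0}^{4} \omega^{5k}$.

Since 5 divides 5, ω^5 = (ω^5)^1 = 1^1 = 1, so every term is 1.
Sum = 5 · 1 = 5


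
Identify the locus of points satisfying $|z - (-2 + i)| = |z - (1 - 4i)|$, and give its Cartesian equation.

|z - z1| = |z - z2| means z is equidistant from z1 and z2,
i.e. the perpendicular bisector of the segment from (-2, 1) to (1, -4) (midpoint (-1/2, -3/2)).
With z = x + yi, square both sides:
(x - (-2))^2 + (y - 1)^2 = (x - 1)^2 + (y - (-4))^2
The x^2 and y^2 terms cancel: 6x + (-10)y = 17 - 5 = 12
Simplify: 3x - 5y = 6
Locus: Perpendicular bisector of the segment from (-2, 1) to (1, -4): the line 3x - 5y = 6


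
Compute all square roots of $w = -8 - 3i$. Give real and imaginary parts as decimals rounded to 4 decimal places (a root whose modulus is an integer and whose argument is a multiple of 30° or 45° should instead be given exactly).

|w| = sqrt(73) ≈ 8.544004, arg(w) ≈ 200.556045°
Root modulus = sqrt(73)^(1/2) ≈ 2.923013
Root arguments: θ_k = (arg(w) + 360°k)/2 for k = 0, 1, ..., 1
Compute each root as (root modulus)(cos θ_k + i sin θ_k) using full-precision intermediates, then round to 4 decimal places.
Roots: -0.5215 + 2.8761i, 0.5215 - 2.8761i


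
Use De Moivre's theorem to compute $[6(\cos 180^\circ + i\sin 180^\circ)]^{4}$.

By De Moivre: z^n = r^n(cos(nθ) + i sin(nθ))
= 6^4(cos(4*180°) + i sin(4*180°))
= 1296(cos 0° + i sin 0°)
= 1296


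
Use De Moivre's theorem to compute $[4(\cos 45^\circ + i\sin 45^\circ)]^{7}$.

By De Moivre: z^n = r^n(cos(nθ) + i sin(nθ))
= 4^7(cos(7*45°) + i sin(7*45°))
= 16384(cos 315° + i sin 315°)
= 8192*sqrt(2) - 8192*sqrt(2)i


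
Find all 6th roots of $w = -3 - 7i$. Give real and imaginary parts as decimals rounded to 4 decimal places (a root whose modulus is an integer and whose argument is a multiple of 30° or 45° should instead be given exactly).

|w| = sqrt(58) ≈ 7.615773, arg(w) ≈ 246.801409°
Root modulus = sqrt(58)^(1/6) ≈ 1.402660
Root arguments: θ_k = (arg(w) + 360°k)/6 for k = 0, 1, ..., 5
Compute each root as (root modulus)(cos θ_k + i sin θ_k) using full-precision intermediates, then round to 4 decimal places.
Roots: 1.0565 + 0.9227i, -0.2708 + 1.3763i, -1.3273 + 0.4536i, -1.0565 - 0.9227i, 0.2708 - 1.3763i, 1.3273 - 0.4536i


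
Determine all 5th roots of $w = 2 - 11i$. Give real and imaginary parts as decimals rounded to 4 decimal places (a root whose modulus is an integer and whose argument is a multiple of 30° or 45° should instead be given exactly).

|w| = sqrt(125) ≈ 11.180340, arg(w) ≈ 280.304846°
Root modulus = sqrt(125)^(1/5) ≈ 1.620657
Root arguments: θ_k = (arg(w) + 360°k)/5 for k = 0, 1, ..., 4
Compute each root as (root modulus)(cos θ_k + i sin θ_k) using full-precision intermediates, then round to 4 decimal places.
Roots: 0.9048 + 1.3445i, -0.9991 + 1.2760i, -1.5223 - 0.5559i, 0.0583 - 1.6196i, 1.5583 - 0.4451i


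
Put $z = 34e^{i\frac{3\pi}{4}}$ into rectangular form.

a = r cos θ = 34 * -sqrt(2)/2 = -17*sqrt(2)
b = r sin θ = 34 * sqrt(2)/2 = 17*sqrt(2)
z = -17*sqrt(2) + 17*sqrt(2)i


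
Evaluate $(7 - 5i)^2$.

(a + bi)^2 = a^2 - b^2 + 2abi
= 7^2 - (-5)^2 + 2*7*(-5)i
= 24 - 70i


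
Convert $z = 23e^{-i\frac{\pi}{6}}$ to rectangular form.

a = r cos θ = 23 * sqrt(3)/2 = 23*sqrt(3)/2
b = r sin θ = 23 * -1/2 = -23/2
z = 23*sqrt(3)/2 - (23/2)i


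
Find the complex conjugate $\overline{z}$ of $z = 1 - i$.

If z = a + bi, then conjugate(z) = a - bi
conjugate(1 - i) = 1 + i


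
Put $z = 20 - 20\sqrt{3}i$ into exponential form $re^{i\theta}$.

r = |z| = sqrt((20)^2 + (-20*sqrt(3))^2) = sqrt(400 + 1200) = sqrt(1600) = 40
θ = arctan(b/a) = arctan(-34.641/20) (quadrant-adjusted) = -60° = -π/3
z = 40e^(-i*π/3)


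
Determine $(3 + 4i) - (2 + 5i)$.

(3 - 2) + (4 - 5)i = 1 - i


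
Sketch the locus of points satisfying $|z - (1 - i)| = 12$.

|z - z0| = r describes a circle centered at z0 with radius r
Here z0 = 1 - i and r = 12
Locus: Circle centered at (1, -1) with radius 12


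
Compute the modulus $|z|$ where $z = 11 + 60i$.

|z| = sqrt(a^2 + b^2) = sqrt(11^2 + 60^2) = sqrt(3721) = 61


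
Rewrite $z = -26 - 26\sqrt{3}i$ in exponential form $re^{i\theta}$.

r = |z| = sqrt((-26)^2 + (-26*sqrt(3))^2) = sqrt(676 + 2028) = sqrt(2704) = 52
θ = arctan(b/a) = arctan(-45.0333/-26) (quadrant-adjusted) = 240° = 4π/3
z = 52e^(i*4π/3)


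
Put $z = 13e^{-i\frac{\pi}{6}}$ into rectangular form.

a = r cos θ = 13 * sqrt(3)/2 = 13*sqrt(3)/2
b = r sin θ = 13 * -1/2 = -13/2
z = 13*sqrt(3)/2 - (13/2)i


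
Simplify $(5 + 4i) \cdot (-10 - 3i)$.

(a1*a2 - b1*b2) + (a1*b2 + b1*a2)i
= (-50 - (-12)) + (-15 + (-40))i
= -38 - 55i


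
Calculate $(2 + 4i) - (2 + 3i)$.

(2 - 2) + (4 - 3)i = i


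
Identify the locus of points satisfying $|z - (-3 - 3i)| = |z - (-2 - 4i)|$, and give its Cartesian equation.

|z - z1| = |z - z2| means z is equidistant from z1 and z2,
i.e. the perpendicular bisector of the segment from (-3, -3) to (-2, -4) (midpoint (-5/2, -7/2)).
With z = x + yi, square both sides:
(x - (-3))^2 + (y - (-3))^2 = (x - (-2))^2 + (y - (-4))^2
The x^2 and y^2 terms cancel: 2x + (-2)y = 20 - 18 = 2
Simplify: x - y = 1
Locus: Perpendicular bisector of the segment from (-3, -3) to (-2, -4): the line x - y = 1


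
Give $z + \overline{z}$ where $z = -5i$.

z + conjugate(z) = (a + bi) + (a - bi) = 2a
= 2 * 0 = 0


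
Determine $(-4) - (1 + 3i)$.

(-4 - 1) + (0 - 3)i = -5 - 3i


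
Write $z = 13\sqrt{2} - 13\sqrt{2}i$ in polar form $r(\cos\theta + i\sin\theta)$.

r = |z| = sqrt(a^2 + b^2) = sqrt((13*sqrt(2))^2 + (-13*sqrt(2))^2) = sqrt(338 + 338) = sqrt(676) = 26
θ = arctan(b/a) = arctan(-18.3848/18.3848) (quadrant-adjusted) = 315°
z = 26(cos 315° + i sin 315°)


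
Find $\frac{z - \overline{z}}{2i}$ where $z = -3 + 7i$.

z - conjugate(z) = 2bi
(z - conjugate(z))/(2i) = 2bi/(2i) = b = 7


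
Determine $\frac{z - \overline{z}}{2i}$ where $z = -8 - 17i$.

z - conjugate(z) = 2bi
(z - conjugate(z))/(2i) = 2bi/(2i) = b = -17


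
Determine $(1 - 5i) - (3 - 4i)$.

(1 - 3) + (-5 - (-4))i = -2 - i


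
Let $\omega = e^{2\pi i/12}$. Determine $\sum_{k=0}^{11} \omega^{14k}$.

Let ζ = ω^14 = e^(2πi·14/12). Since 12 ∤ 14, ζ ≠ 1.
Sum = Σ_{k=0}^{11} ζ^k = (ζ^12 - 1)/(ζ - 1) = (ω^{14·12} - 1)/(ζ - 1) = (1 - 1)/(ζ - 1) = 0


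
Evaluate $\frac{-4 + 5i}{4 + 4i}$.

Multiply numerator and denominator by conjugate (4 - 4i):
= (-4 + 5i)(4 - 4i) / (4^2 + 4^2)
= (4 + 36i) / 32
Divide through by 4: (1 + 9i) / 8
= 1/8 + (9/8)i


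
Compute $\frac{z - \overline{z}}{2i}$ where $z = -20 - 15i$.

z - conjugate(z) = 2bi
(z - conjugate(z))/(2i) = 2bi/(2i) = b = -15


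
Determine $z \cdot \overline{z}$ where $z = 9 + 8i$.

z * conjugate(z) = |z|^2 = a^2 + b^2
= 9^2 + 8^2 = 145


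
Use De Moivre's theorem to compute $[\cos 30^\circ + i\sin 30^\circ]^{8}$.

By De Moivre: z^n = r^n(cos(nθ) + i sin(nθ))
= 1^8(cos(8*30°) + i sin(8*30°))
= 1(cos 240° + i sin 240°)
= -1/2 - (sqrt(3)/2)i


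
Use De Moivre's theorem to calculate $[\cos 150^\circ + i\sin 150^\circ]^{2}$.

By De Moivre: z^n = r^n(cos(nθ) + i sin(nθ))
= 1^2(cos(2*150°) + i sin(2*150°))
= 1(cos 300° + i sin 300°)
= 1/2 - (sqrt(3)/2)i


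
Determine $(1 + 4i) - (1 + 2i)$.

(1 - 1) + (4 - 2)i = 2i


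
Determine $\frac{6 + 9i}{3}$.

Divisor is real, so divide each part by 3:
= 2 + 3i


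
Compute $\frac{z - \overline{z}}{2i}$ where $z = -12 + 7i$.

z - conjugate(z) = 2bi
(z - conjugate(z))/(2i) = 2bi/(2i) = b = 7


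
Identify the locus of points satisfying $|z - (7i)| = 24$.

|z - z0| = r describes a circle centered at z0 with radius r
Here z0 = 7i and r = 24
Locus: Circle centered at (0, 7) with radius 24


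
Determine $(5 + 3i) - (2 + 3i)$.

(5 - 2) + (3 - 3)i = 3


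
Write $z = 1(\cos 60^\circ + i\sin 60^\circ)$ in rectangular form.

a = r cos θ = 1 * 1/2 = 1/2
b = r sin θ = 1 * sqrt(3)/2 = sqrt(3)/2
z = 1/2 + (sqrt(3)/2)i


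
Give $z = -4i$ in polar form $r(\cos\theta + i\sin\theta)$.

r = |z| = sqrt(a^2 + b^2) = sqrt((0)^2 + (-4)^2) = sqrt(0 + 16) = sqrt(16) = 4
a = 0 and b < 0, so z lies on the negative imaginary axis: θ = 270°
z = 4(cos 270° + i sin 270°)


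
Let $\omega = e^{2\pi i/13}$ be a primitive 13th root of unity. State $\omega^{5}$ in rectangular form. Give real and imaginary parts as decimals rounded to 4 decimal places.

ω^5 = e^(2πi·5/13) = e^(i·10π/13)
= cos(10π/13) + i sin(10π/13)
= -0.7485 + 0.6631i


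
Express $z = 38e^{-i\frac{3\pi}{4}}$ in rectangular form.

a = r cos θ = 38 * -sqrt(2)/2 = -19*sqrt(2)
b = r sin θ = 38 * -sqrt(2)/2 = -19*sqrt(2)
z = -19*sqrt(2) - 19*sqrt(2)i


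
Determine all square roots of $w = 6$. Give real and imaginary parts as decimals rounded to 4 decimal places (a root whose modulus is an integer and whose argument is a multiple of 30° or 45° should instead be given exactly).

|w| = 6, arg(w) = 0°
Root modulus = 6^(1/2) ≈ 2.449490
Root arguments: θ_k = (0° + 360°k)/2 for k = 0, 1, ..., 1
Compute each root as (root modulus)(cos θ_k + i sin θ_k) using full-precision intermediates, then round to 4 decimal places.
Roots: 2.4495, -2.4495


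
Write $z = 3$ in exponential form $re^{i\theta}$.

r = |z| = sqrt((3)^2 + (0)^2) = sqrt(9 + 0) = sqrt(9) = 3
b = 0 and a > 0, so z lies on the positive real axis: θ = 0
z = 3e^(i*0) = 3


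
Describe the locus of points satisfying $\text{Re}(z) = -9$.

Re(z) = x where z = x + yi; the equation x = -9 is satisfied by all points with that x-coordinate
Locus: Vertical line x = -9


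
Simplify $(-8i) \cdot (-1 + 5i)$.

(a1*a2 - b1*b2) + (a1*b2 + b1*a2)i
= (0 - (-40)) + (0 + 8)i
= 40 + 8i


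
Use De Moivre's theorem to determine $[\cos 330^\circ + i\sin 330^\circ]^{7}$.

By De Moivre: z^n = r^n(cos(nθ) + i sin(nθ))
= 1^7(cos(7*330°) + i sin(7*330°))
= 1(cos 150° + i sin 150°)
= -sqrt(3)/2 + (1/2)i


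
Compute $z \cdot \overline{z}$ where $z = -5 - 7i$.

z * conjugate(z) = |z|^2 = a^2 + b^2
= (-5)^2 + (-7)^2 = 74


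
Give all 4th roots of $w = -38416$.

|w| = 38416, arg(w) = 180°
Root modulus = 38416^(1/4) = 14
Root arguments: θ_k = (180° + 360°k)/4 for k = 0, 1, ..., 3
Roots: 7*sqrt(2) + 7*sqrt(2)i, -7*sqrt(2) + 7*sqrt(2)i, -7*sqrt(2) - 7*sqrt(2)i, 7*sqrt(2) - 7*sqrt(2)i


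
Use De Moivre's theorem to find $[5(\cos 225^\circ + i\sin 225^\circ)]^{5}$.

By De Moivre: z^n = r^n(cos(nθ) + i sin(nθ))
= 5^5(cos(5*225°) + i sin(5*225°))
= 3125(cos 45° + i sin 45°)
= 3125*sqrt(2)/2 + (3125*sqrt(2)/2)i


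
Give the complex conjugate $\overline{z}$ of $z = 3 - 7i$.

If z = a + bi, then conjugate(z) = a - bi
conjugate(3 - 7i) = 3 + 7i


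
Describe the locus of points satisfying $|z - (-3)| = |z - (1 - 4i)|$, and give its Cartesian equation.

|z - z1| = |z - z2| means z is equidistant from z1 and z2,
i.e. the perpendicular bisector of the segment from (-3, 0) to (1, -4) (midpoint (-1, -2)).
With z = x + yi, square both sides:
(x - (-3))^2 + (y - 0)^2 = (x - 1)^2 + (y - (-4))^2
The x^2 and y^2 terms cancel: 8x + (-8)y = 17 - 9 = 8
Simplify: x - y = 1
Locus: Perpendicular bisector of the segment from (-3, 0) to (1, -4): the line x - y = 1


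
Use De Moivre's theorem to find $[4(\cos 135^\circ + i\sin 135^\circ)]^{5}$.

By De Moivre: z^n = r^n(cos(nθ) + i sin(nθ))
= 4^5(cos(5*135°) + i sin(5*135°))
= 1024(cos 315° + i sin 315°)
= 512*sqrt(2) - 512*sqrt(2)i


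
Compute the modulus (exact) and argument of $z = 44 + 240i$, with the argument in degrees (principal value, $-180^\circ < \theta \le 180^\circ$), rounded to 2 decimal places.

|z| = sqrt(44^2 + 240^2) = 244
arg(z) = arctan(b/a) = arctan(240/44) (quadrant-adjusted) = 79.61°


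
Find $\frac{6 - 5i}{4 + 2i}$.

Multiply numerator and denominator by conjugate (4 - 2i):
= (6 - 5i)(4 - 2i) / (4^2 + 2^2)
= (14 - 32i) / 20
Divide through by 2: (7 - 16i) / 10
= 7/10 - (8/5)i


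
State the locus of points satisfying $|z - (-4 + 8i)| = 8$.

|z - z0| = r describes a circle centered at z0 with radius r
Here z0 = -4 + 8i and r = 8
Locus: Circle centered at (-4, 8) with radius 8


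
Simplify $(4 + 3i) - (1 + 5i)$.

(4 - 1) + (3 - 5)i = 3 - 2i


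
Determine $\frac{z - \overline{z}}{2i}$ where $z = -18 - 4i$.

z - conjugate(z) = 2bi
(z - conjugate(z))/(2i) = 2bi/(2i) = b = -4


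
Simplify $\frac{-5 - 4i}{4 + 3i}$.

Multiply numerator and denominator by conjugate (4 - 3i):
= (-5 - 4i)(4 - 3i) / (4^2 + 3^2)
= (-32 - i) / 25
= -32/25 - (1/25)i


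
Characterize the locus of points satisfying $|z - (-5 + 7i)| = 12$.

|z - z0| = r describes a circle centered at z0 with radius r
Here z0 = -5 + 7i and r = 12
Locus: Circle centered at (-5, 7) with radius 12


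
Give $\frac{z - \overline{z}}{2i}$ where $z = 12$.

z - conjugate(z) = 2bi
(z - conjugate(z))/(2i) = 2bi/(2i) = b = 0


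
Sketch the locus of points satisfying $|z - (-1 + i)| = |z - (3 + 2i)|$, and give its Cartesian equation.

|z - z1| = |z - z2| means z is equidistant from z1 and z2,
i.e. the perpendicular bisector of the segment from (-1, 1) to (3, 2) (midpoint (1, 3/2)).
With z = x + yi, square both sides:
(x - (-1))^2 + (y - 1)^2 = (x - 3)^2 + (y - 2)^2
The x^2 and y^2 terms cancel: 8x + 2y = 13 - 2 = 11
Simplify: 8x + 2y = 11
Locus: Perpendicular bisector of the segment from (-1, 1) to (3, 2): the line 8x + 2y = 11


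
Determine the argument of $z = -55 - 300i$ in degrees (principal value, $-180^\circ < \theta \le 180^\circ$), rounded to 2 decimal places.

θ = arctan(b/a) = arctan(-300/-55) (quadrant-adjusted) = -100.39°


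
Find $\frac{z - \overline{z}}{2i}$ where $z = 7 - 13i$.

z - conjugate(z) = 2bi
(z - conjugate(z))/(2i) = 2bi/(2i) = b = -13


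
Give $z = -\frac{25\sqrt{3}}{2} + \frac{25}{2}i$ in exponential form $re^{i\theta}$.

r = |z| = sqrt((-25*sqrt(3)/2)^2 + (25/2)^2) = sqrt(1875/4 + 625/4) = sqrt(625) = 25
θ = arctan(b/a) = arctan(12.5/-21.6506) (quadrant-adjusted) = 150° = 5π/6
z = 25e^(i*5π/6)


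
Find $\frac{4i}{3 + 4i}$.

Multiply numerator and denominator by conjugate (3 - 4i):
= (4i)(3 - 4i) / (3^2 + 4^2)
= (16 + 12i) / 25
= 16/25 + (12/25)i


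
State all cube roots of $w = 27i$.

|w| = 27, arg(w) = 90°
Root modulus = 27^(1/3) = 3
Root arguments: θ_k = (90° + 360°k)/3 for k = 0, 1, ..., 2
Roots: 3*sqrt(3)/2 + (3/2)i, -3*sqrt(3)/2 + (3/2)i, -3i


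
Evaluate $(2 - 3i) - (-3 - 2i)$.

(2 - (-3)) + (-3 - (-2))i = 5 - i


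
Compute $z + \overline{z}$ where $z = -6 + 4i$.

z + conjugate(z) = (a + bi) + (a - bi) = 2a
= 2 * (-6) = -12


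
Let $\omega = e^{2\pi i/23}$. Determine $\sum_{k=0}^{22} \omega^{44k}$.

Let ζ = ω^44 = e^(2πi·44/23). Since 23 ∤ 44, ζ ≠ 1.
Sum = Σ_{k=0}^{22} ζ^k = (ζ^23 - 1)/(ζ - 1) = (ω^{44·23} - 1)/(ζ - 1) = (1 - 1)/(ζ - 1) = 0


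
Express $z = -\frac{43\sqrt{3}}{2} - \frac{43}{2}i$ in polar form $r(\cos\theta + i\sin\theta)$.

r = |z| = sqrt(a^2 + b^2) = sqrt((-43*sqrt(3)/2)^2 + (-43/2)^2) = sqrt(5547/4 + 1849/4) = sqrt(1849) = 43
θ = arctan(b/a) = arctan(-21.5/-37.2391) (quadrant-adjusted) = 210°
z = 43(cos 210° + i sin 210°)


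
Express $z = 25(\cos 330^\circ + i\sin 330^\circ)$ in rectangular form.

a = r cos θ = 25 * sqrt(3)/2 = 25*sqrt(3)/2
b = r sin θ = 25 * -1/2 = -25/2
z = 25*sqrt(3)/2 - (25/2)i


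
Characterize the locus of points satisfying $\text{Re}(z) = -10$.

Re(z) = x where z = x + yi; the equation x = -10 is satisfied by all points with that x-coordinate
Locus: Vertical line x = -10


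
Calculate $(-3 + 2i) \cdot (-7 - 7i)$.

(a1*a2 - b1*b2) + (a1*b2 + b1*a2)i
= (21 - (-14)) + (21 + (-14))i
= 35 + 7i


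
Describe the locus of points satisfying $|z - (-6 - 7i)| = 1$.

|z - z0| = r describes a circle centered at z0 with radius r
Here z0 = -6 - 7i and r = 1
Locus: Circle centered at (-6, -7) with radius 1


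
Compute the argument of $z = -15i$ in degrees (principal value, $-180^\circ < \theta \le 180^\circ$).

a = 0 and b < 0, so z lies on the negative imaginary axis: θ = -90°


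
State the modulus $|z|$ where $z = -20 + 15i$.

|z| = sqrt(a^2 + b^2) = sqrt((-20)^2 + 15^2) = sqrt(625) = 25


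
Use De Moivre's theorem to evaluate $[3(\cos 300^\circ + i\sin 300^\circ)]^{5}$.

By De Moivre: z^n = r^n(cos(nθ) + i sin(nθ))
= 3^5(cos(5*300°) + i sin(5*300°))
= 243(cos 60° + i sin 60°)
= 243/2 + (243*sqrt(3)/2)i


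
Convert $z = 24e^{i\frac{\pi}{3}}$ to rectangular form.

a = r cos θ = 24 * 1/2 = 12
b = r sin θ = 24 * sqrt(3)/2 = 12*sqrt(3)
z = 12 + 12*sqrt(3)i


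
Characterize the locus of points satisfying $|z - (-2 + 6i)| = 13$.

|z - z0| = r describes a circle centered at z0 with radius r
Here z0 = -2 + 6i and r = 13
Locus: Circle centered at (-2, 6) with radius 13


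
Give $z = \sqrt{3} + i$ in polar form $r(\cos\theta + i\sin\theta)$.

r = |z| = sqrt(a^2 + b^2) = sqrt((sqrt(3))^2 + (1)^2) = sqrt(3 + 1) = sqrt(4) = 2
θ = arctan(b/a) = arctan(1/1.7321) (quadrant-adjusted) = 30°
z = 2(cos 30° + i sin 30°)


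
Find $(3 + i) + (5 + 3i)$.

(3 + 5) + (1 + 3)i = 8 + 4i


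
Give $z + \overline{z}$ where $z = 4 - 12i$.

z + conjugate(z) = (a + bi) + (a - bi) = 2a
= 2 * 4 = 8


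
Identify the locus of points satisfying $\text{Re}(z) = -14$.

Re(z) = x where z = x + yi; the equation x = -14 is satisfied by all points with that x-coordinate
Locus: Vertical line x = -14


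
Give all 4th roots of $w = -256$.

|w| = 256, arg(w) = 180°
Root modulus = 256^(1/4) = 4
Root arguments: θ_k = (180° + 360°k)/4 for k = 0, 1, ..., 3
Roots: 2*sqrt(2) + 2*sqrt(2)i, -2*sqrt(2) + 2*sqrt(2)i, -2*sqrt(2) - 2*sqrt(2)i, 2*sqrt(2) - 2*sqrt(2)i


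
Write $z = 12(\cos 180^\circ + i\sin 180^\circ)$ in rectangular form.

a = r cos θ = 12 * -1 = -12
b = r sin θ = 12 * 0 = 0
z = -12


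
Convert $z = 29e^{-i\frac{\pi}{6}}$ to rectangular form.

a = r cos θ = 29 * sqrt(3)/2 = 29*sqrt(3)/2
b = r sin θ = 29 * -1/2 = -29/2
z = 29*sqrt(3)/2 - (29/2)i


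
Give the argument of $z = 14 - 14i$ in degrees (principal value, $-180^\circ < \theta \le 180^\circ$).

θ = arctan(b/a) = arctan(-14/14) (quadrant-adjusted) = -45°


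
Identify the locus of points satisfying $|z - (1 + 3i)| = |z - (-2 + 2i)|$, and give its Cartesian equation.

|z - z1| = |z - z2| means z is equidistant from z1 and z2,
i.e. the perpendicular bisector of the segment from (1, 3) to (-2, 2) (midpoint (-1/2, 5/2)).
With z = x + yi, square both sides:
(x - 1)^2 + (y - 3)^2 = (x - (-2))^2 + (y - 2)^2
The x^2 and y^2 terms cancel: -6x + (-2)y = 8 - 10 = -2
Simplify: 3x + y = 1
Locus: Perpendicular bisector of the segment from (1, 3) to (-2, 2): the line 3x + y = 1


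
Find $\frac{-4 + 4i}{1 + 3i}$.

Multiply numerator and denominator by conjugate (1 - 3i):
= (-4 + 4i)(1 - 3i) / (1^2 + 3^2)
= (8 + 16i) / 10
Divide through by 2: (4 + 8i) / 5
= 4/5 + (8/5)i


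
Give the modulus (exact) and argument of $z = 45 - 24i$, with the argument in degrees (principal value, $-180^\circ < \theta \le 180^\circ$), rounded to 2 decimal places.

|z| = sqrt(45^2 + (-24)^2) = 51
arg(z) = arctan(b/a) = arctan(-24/45) (quadrant-adjusted) = -28.07°


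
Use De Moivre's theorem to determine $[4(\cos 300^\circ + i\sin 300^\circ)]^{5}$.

By De Moivre: z^n = r^n(cos(nθ) + i sin(nθ))
= 4^5(cos(5*300°) + i sin(5*300°))
= 1024(cos 60° + i sin 60°)
= 512 + 512*sqrt(3)i


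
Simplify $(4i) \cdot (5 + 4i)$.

(a1*a2 - b1*b2) + (a1*b2 + b1*a2)i
= (0 - 16) + (0 + 20)i
= -16 + 20i


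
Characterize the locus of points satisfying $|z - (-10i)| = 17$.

|z - z0| = r describes a circle centered at z0 with radius r
Here z0 = -10i and r = 17
Locus: Circle centered at (0, -10) with radius 17


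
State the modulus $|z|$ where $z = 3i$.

|z| = sqrt(a^2 + b^2) = sqrt(0^2 + 3^2) = sqrt(9) = 3


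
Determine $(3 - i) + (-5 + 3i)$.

(3 + (-5)) + (-1 + 3)i = -2 + 2i


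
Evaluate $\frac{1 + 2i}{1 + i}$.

Multiply numerator and denominator by conjugate (1 - i):
= (1 + 2i)(1 - i) / (1^2 + 1^2)
= (3 + i) / 2
= 3/2 + (1/2)i


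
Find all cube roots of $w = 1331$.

|w| = 1331, arg(w) = 0°
Root modulus = 1331^(1/3) = 11
Root arguments: θ_k = (0° + 360°k)/3 for k = 0, 1, ..., 2
Roots: 11, -11/2 + (11*sqrt(3)/2)i, -11/2 - (11*sqrt(3)/2)i


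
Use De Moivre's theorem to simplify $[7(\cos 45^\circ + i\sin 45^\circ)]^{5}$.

By De Moivre: z^n = r^n(cos(nθ) + i sin(nθ))
= 7^5(cos(5*45°) + i sin(5*45°))
= 16807(cos 225° + i sin 225°)
= -16807*sqrt(2)/2 - (16807*sqrt(2)/2)i


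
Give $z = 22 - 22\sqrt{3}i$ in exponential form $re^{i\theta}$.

r = |z| = sqrt((22)^2 + (-22*sqrt(3))^2) = sqrt(484 + 1452) = sqrt(1936) = 44
θ = arctan(b/a) = arctan(-38.1051/22) (quadrant-adjusted) = -60° = -π/3
z = 44e^(-i*π/3)


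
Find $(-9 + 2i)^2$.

(a + bi)^2 = a^2 - b^2 + 2abi
= (-9)^2 - 2^2 + 2*(-9)*2i
= 77 - 36i


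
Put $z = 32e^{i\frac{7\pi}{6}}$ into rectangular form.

a = r cos θ = 32 * -sqrt(3)/2 = -16*sqrt(3)
b = r sin θ = 32 * -1/2 = -16
z = -16*sqrt(3) - 16i


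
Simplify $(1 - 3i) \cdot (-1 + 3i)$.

(a1*a2 - b1*b2) + (a1*b2 + b1*a2)i
= (-1 - (-9)) + (3 + 3)i
= 8 + 6i


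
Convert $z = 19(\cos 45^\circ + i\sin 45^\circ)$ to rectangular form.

a = r cos θ = 19 * sqrt(2)/2 = 19*sqrt(2)/2
b = r sin θ = 19 * sqrt(2)/2 = 19*sqrt(2)/2
z = 19*sqrt(2)/2 + (19*sqrt(2)/2)i


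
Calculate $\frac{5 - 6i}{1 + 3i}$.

Multiply numerator and denominator by conjugate (1 - 3i):
= (5 - 6i)(1 - 3i) / (1^2 + 3^2)
= (-13 - 21i) / 10
= -13/10 - (21/10)i


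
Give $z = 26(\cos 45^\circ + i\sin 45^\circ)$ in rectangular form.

a = r cos θ = 26 * sqrt(2)/2 = 13*sqrt(2)
b = r sin θ = 26 * sqrt(2)/2 = 13*sqrt(2)
z = 13*sqrt(2) + 13*sqrt(2)i


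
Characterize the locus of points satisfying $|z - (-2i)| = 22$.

|z - z0| = r describes a circle centered at z0 with radius r
Here z0 = -2i and r = 22
Locus: Circle centered at (0, -2) with radius 22


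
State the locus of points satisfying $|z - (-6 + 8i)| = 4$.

|z - z0| = r describes a circle centered at z0 with radius r
Here z0 = -6 + 8i and r = 4
Locus: Circle centered at (-6, 8) with radius 4


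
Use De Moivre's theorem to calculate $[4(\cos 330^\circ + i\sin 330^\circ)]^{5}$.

By De Moivre: z^n = r^n(cos(nθ) + i sin(nθ))
= 4^5(cos(5*330°) + i sin(5*330°))
= 1024(cos 210° + i sin 210°)
= -512*sqrt(3) - 512i


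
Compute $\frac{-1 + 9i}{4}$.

Divisor is real, so divide each part by 4:
= -1/4 + (9/4)i


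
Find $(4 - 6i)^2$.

(a + bi)^2 = a^2 - b^2 + 2abi
= 4^2 - (-6)^2 + 2*4*(-6)i
= -20 - 48i


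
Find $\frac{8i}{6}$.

Divisor is real, so divide each part by 6:
= 0 + (4/3)i


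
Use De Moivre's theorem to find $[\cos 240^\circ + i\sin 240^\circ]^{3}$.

By De Moivre: z^n = r^n(cos(nθ) + i sin(nθ))
= 1^3(cos(3*240°) + i sin(3*240°))
= 1(cos 0° + i sin 0°)
= 1


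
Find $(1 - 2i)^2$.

(a + bi)^2 = a^2 - b^2 + 2abi
= 1^2 - (-2)^2 + 2*1*(-2)i
= -3 - 4i


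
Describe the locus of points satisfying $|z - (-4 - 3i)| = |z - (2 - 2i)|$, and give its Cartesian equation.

|z - z1| = |z - z2| means z is equidistant from z1 and z2,
i.e. the perpendicular bisector of the segment from (-4, -3) to (2, -2) (midpoint (-1, -5/2)).
With z = x + yi, square both sides:
(x - (-4))^2 + (y - (-3))^2 = (x - 2)^2 + (y - (-2))^2
The x^2 and y^2 terms cancel: 12x + 2y = 8 - 25 = -17
Simplify: 12x + 2y = -17
Locus: Perpendicular bisector of the segment from (-4, -3) to (2, -2): the line 12x + 2y = -17


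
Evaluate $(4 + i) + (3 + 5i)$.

(4 + 3) + (1 + 5)i = 7 + 6i


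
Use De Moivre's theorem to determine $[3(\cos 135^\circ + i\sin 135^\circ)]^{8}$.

By De Moivre: z^n = r^n(cos(nθ) + i sin(nθ))
= 3^8(cos(8*135°) + i sin(8*135°))
= 6561(cos 0° + i sin 0°)
= 6561


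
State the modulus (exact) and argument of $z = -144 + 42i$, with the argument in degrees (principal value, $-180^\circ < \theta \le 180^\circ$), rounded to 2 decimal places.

|z| = sqrt((-144)^2 + 42^2) = 150
arg(z) = arctan(b/a) = arctan(42/-144) (quadrant-adjusted) = 163.74°


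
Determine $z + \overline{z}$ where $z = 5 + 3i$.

z + conjugate(z) = (a + bi) + (a - bi) = 2a
= 2 * 5 = 10


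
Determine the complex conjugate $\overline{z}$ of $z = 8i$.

If z = a + bi, then conjugate(z) = a - bi
conjugate(8i) = -8i


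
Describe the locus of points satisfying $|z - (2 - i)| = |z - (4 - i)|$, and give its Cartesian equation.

|z - z1| = |z - z2| means z is equidistant from z1 and z2,
i.e. the perpendicular bisector of the segment from (2, -1) to (4, -1) (midpoint (3, -1)).
With z = x + yi, square both sides:
(x - 2)^2 + (y - (-1))^2 = (x - 4)^2 + (y - (-1))^2
The x^2 and y^2 terms cancel: 4x + 0y = 17 - 5 = 12
Simplify: x = 3
Locus: Perpendicular bisector of the segment from (2, -1) to (4, -1): the line x = 3


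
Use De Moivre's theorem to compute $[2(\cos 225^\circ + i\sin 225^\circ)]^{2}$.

By De Moivre: z^n = r^n(cos(nθ) + i sin(nθ))
= 2^2(cos(2*225°) + i sin(2*225°))
= 4(cos 90° + i sin 90°)
= 4i


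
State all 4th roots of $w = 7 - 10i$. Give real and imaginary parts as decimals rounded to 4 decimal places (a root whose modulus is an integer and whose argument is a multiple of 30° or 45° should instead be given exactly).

|w| = sqrt(149) ≈ 12.206556, arg(w) ≈ 304.992020°
Root modulus = sqrt(149)^(1/4) ≈ 1.869168
Root arguments: θ_k = (arg(w) + 360°k)/4 for k = 0, 1, ..., 3
Compute each root as (root modulus)(cos θ_k + i sin θ_k) using full-precision intermediates, then round to 4 decimal places.
Roots: 0.4443 + 1.8156i, -1.8156 + 0.4443i, -0.4443 - 1.8156i, 1.8156 - 0.4443i


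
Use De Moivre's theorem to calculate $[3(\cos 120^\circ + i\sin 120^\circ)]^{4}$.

By De Moivre: z^n = r^n(cos(nθ) + i sin(nθ))
= 3^4(cos(4*120°) + i sin(4*120°))
= 81(cos 120° + i sin 120°)
= -81/2 + (81*sqrt(3)/2)i


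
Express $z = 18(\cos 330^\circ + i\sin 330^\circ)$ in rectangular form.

a = r cos θ = 18 * sqrt(3)/2 = 9*sqrt(3)
b = r sin θ = 18 * -1/2 = -9
z = 9*sqrt(3) - 9i
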